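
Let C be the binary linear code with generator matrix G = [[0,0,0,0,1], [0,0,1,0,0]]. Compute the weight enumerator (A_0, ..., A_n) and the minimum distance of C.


Weight distribution: A_0 = 1, A_1 = 2, A_2 = 1. Minimum distance d = 1.

Enumerate all 2^2 = 4 messages m ∈ F_2^2.
For each, compute codeword c = mG in F_2^5, then tally its weight.
  m = 00 → c = 00000, weight = 0.
  m = 10 → c = 00001, weight = 1.
  m = 01 → c = 00100, weight = 1.
  m = 11 → c = 00101, weight = 2.
Tally weights:
  weight 0: 1 codewords.
  weight 1: 2 codewords.
  weight 2: 1 codewords.
Minimum distance d = smallest w > 0 with A_w > 0 = 1.
Sanity: Σ A_w = 4 = 2^2 = 4 ✓.


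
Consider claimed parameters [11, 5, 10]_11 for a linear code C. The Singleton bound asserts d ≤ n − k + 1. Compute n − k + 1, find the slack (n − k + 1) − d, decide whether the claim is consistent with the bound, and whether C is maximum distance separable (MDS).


Singleton RHS = n − k + 1 = 7, slack = -3, bound violated (no such code; not MDS).

Singleton bound: d ≤ n − k + 1.
Here n = 11, k = 5, so n − k + 1 = 7.
Given d = 10, check d ≤ 7: NO.
Slack = (n − k + 1) − d = -3.
The slack is negative: d = 10 exceeds n − k + 1 = 7 by 3, so the Singleton bound is violated and no linear [11, 5, 10]_11 code can exist. In particular it is not MDS (MDS requires d = n − k + 1 exactly).
Description: the claimed parameters are [11, 5, 10]_11; such a code would be impossible (violates the Singleton bound).


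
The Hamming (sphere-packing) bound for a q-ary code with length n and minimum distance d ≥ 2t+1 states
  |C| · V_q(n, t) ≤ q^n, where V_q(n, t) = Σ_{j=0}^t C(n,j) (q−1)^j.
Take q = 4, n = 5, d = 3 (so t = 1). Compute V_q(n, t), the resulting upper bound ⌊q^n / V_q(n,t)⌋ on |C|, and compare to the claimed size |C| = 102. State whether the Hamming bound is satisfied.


V_q(n, t) = 16, q^n = 1024, Hamming bound = 64, |C| = 102 > bound (violated).

Step 1: Compute V_q(n, t) = Σ_{j=0}^1 C(n, j) (q−1)^j.
  j = 0: C(5,0)·(3)^0 = 1·1 = 1.
  j = 1: C(5,1)·(3)^1 = 5·3 = 15.
  V_q(n, t) = 1 + 15 = 16.
Step 2: q^n = 4^5 = 1024.
Step 3: Hamming bound ⌊q^n / V_q(n,t)⌋ = ⌊1024/16⌋ = 64.
Step 4: Compare |C| = 102 to 64: violated.
The claimed |C| lies above the Hamming bound, so no 4-ary code of length 5 with d ≥ 3 can have 102 codewords.


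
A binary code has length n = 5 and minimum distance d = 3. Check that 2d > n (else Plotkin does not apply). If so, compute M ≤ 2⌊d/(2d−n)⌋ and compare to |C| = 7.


Plotkin bound M ≤ 6; given |C| = 7 > bound (violated).

Check applicability: 2d = 6, n = 5.
2d − n = 1 > 0, so Plotkin applies.
Compute d/(2d−n) = 3/1 ≈ 3.0000.
⌊d/(2d−n)⌋ = 3.
Plotkin bound: M ≤ 2·3 = 6.
Given |C| = 7, check: VIOLATED.
This |C| is above the Plotkin bound, so no binary code with n = 5, d = 3 and 7 codewords exists.


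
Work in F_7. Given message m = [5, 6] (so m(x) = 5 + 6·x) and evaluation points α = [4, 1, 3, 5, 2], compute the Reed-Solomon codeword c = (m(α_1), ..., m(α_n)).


c = [1, 4, 2, 0, 3]

Message polynomial: m(x) = 5 + 6·x (mod 7).
For each evaluation point α_i, compute m(α_i) mod 7:
  α_1 = 4: Horner steps 6 → 1, so m(4) = 1.
  α_2 = 1: Horner steps 6 → 4, so m(1) = 4.
  α_3 = 3: Horner steps 6 → 2, so m(3) = 2.
  α_4 = 5: Horner steps 6 → 0, so m(5) = 0.
  α_5 = 2: Horner steps 6 → 3, so m(2) = 3.
Codeword c = [1, 4, 2, 0, 3] ∈ F_7^5.


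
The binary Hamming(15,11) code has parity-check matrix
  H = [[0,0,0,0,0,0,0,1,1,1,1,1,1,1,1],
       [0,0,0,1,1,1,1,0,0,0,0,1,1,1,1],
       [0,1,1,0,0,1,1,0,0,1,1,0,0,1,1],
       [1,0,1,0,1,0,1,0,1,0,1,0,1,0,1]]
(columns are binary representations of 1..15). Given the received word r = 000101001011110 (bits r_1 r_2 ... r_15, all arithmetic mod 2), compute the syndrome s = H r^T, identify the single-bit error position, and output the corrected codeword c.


s = (1, 1, 1, 1)^T, error position = 15, corrected codeword c = 000101001011111

Compute s = H r^T mod 2 one row at a time:
  s_1 = 0 + 1 + 0 + 1 + 1 + 1 + 1 + 0 = 5 ≡ 1 (mod 2).
  s_2 = 1 + 0 + 1 + 0 + 1 + 1 + 1 + 0 = 5 ≡ 1 (mod 2).
  s_3 = 0 + 0 + 1 + 0 + 0 + 1 + 1 + 0 = 3 ≡ 1 (mod 2).
  s_4 = 0 + 0 + 0 + 0 + 1 + 1 + 1 + 0 = 3 ≡ 1 (mod 2).
s = (1, 1, 1, 1)^T — this equals column 15 of H (binary 1111), so error is at position 15.
Correct: flip bit 15 of r = 000101001011110 to get c = 000101001011111.


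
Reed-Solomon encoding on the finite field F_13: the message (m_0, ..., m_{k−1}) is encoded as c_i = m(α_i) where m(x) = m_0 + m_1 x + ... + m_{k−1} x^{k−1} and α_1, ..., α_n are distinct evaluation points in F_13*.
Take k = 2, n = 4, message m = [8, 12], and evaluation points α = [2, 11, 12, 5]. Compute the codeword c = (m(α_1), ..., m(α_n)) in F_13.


c = [6, 10, 9, 3]

Message polynomial: m(x) = 8 + 12·x (mod 13).
For each evaluation point α_i, compute m(α_i) mod 13:
  α_1 = 2: Horner steps 12 → 6, so m(2) = 6.
  α_2 = 11: Horner steps 12 → 10, so m(11) = 10.
  α_3 = 12: Horner steps 12 → 9, so m(12) = 9.
  α_4 = 5: Horner steps 12 → 3, so m(5) = 3.
Codeword c = [6, 10, 9, 3] ∈ F_13^4.


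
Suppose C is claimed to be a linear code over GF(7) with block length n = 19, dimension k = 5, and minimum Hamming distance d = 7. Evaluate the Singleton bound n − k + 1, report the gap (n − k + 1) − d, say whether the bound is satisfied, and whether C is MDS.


Singleton RHS = n − k + 1 = 15, slack = 8, bound satisfied, not MDS.

Singleton bound: d ≤ n − k + 1.
Here n = 19, k = 5, so n − k + 1 = 15.
Given d = 7, check d ≤ 15: YES.
Slack = (n − k + 1) − d = 8.
The code is NOT MDS (slack = 8 > 0).
Description: the claimed parameters are [19, 5, 7]_7; such a code would be non-MDS.


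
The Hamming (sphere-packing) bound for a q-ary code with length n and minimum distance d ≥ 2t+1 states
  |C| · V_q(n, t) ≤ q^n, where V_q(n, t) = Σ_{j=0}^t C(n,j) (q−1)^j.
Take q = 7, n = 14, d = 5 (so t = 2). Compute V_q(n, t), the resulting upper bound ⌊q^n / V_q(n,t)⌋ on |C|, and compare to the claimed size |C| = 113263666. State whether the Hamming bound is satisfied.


V_q(n, t) = 3361, q^n = 678223072849, Hamming bound = 201792047, |C| = 113263666 ≤ bound (satisfied).

Step 1: Compute V_q(n, t) = Σ_{j=0}^2 C(n, j) (q−1)^j.
  j = 0: C(14,0)·(6)^0 = 1·1 = 1.
  j = 1: C(14,1)·(6)^1 = 14·6 = 84.
  j = 2: C(14,2)·(6)^2 = 91·36 = 3276.
  V_q(n, t) = 1 + 84 + 3276 = 3361.
Step 2: q^n = 7^14 = 678223072849.
Step 3: Hamming bound ⌊q^n / V_q(n,t)⌋ = ⌊678223072849/3361⌋ = 201792047.
Step 4: Compare |C| = 113263666 to 201792047: satisfied.
The claimed |C| lies below the Hamming bound.


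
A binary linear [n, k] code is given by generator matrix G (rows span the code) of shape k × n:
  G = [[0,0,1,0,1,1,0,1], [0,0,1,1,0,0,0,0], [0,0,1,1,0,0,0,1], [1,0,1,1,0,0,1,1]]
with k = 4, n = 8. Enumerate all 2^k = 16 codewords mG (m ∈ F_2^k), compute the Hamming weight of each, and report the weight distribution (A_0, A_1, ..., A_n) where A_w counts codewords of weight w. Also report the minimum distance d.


Weight distribution: A_0 = 1, A_1 = 1, A_2 = 2, A_3 = 4, A_4 = 3, A_5 = 3, A_6 = 2. Minimum distance d = 1.

Enumerate all 2^4 = 16 messages m ∈ F_2^4.
For each, compute codeword c = mG in F_2^8, then tally its weight.
  m = 0000 → c = 00000000, weight = 0.
  m = 1000 → c = 00101101, weight = 4.
  m = 0100 → c = 00110000, weight = 2.
  m = 1100 → c = 00011101, weight = 4.
  m = 0010 → c = 00110001, weight = 3.
  m = 1010 → c = 00011100, weight = 3.
  m = 0110 → c = 00000001, weight = 1.
  m = 1110 → c = 00101100, weight = 3.
  m = 0001 → c = 10110011, weight = 5.
  m = 1001 → c = 10011110, weight = 5.
  m = 0101 → c = 10000011, weight = 3.
  m = 1101 → c = 10101110, weight = 5.
  m = 0011 → c = 10000010, weight = 2.
  m = 1011 → c = 10101111, weight = 6.
  m = 0111 → c = 10110010, weight = 4.
  m = 1111 → c = 10011111, weight = 6.
Tally weights:
  weight 0: 1 codewords.
  weight 1: 1 codewords.
  weight 2: 2 codewords.
  weight 3: 4 codewords.
  weight 4: 3 codewords.
  weight 5: 3 codewords.
  weight 6: 2 codewords.
Minimum distance d = smallest w > 0 with A_w > 0 = 1.
Sanity: Σ A_w = 16 = 2^4 = 16 ✓.


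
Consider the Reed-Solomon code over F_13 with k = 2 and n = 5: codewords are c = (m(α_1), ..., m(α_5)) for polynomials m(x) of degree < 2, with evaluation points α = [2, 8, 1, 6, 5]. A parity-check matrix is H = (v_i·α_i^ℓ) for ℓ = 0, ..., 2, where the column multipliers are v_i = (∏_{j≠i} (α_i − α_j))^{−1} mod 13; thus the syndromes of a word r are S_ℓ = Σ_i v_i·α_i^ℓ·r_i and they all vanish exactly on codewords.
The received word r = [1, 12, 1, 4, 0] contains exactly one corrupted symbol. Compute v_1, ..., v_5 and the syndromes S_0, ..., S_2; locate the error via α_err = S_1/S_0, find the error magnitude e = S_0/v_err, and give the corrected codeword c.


S = (3, 3, 3), error at position 3, error magnitude e = 4, c = [1, 12, 10, 4, 0].

Step 1: column multipliers v_i = (∏_{j≠i}(α_i − α_j))^{−1} mod 13.
  i = 1 (α = 2): (2−8)(2−1)(2−6)(2−5) = (−6)·1·(−4)·(−3) = −72 ≡ 6, so v_1 = 6^{−1} = 11 (mod 13).
  i = 2 (α = 8): (8−2)(8−1)(8−6)(8−5) = 6·7·2·3 = 252 ≡ 5, so v_2 = 5^{−1} = 8 (mod 13).
  i = 3 (α = 1): (1−2)(1−8)(1−6)(1−5) = (−1)·(−7)·(−5)·(−4) = 140 ≡ 10, so v_3 = 10^{−1} = 4 (mod 13).
  i = 4 (α = 6): (6−2)(6−8)(6−1)(6−5) = 4·(−2)·5·1 = −40 ≡ 12, so v_4 = 12^{−1} = 12 (mod 13).
  i = 5 (α = 5): (5−2)(5−8)(5−1)(5−6) = 3·(−3)·4·(−1) = 36 ≡ 10, so v_5 = 10^{−1} = 4 (mod 13).
  v = [11, 8, 4, 12, 4].
Step 2: syndromes of r = [1, 12, 1, 4, 0] (all sums mod 13).
  S_0 = Σ v_i r_i = 11·1 + 8·12 + 4·1 + 12·4 + 4·0 = 159 ≡ 3.
  S_1 = Σ v_i α_i r_i = 11·2·1 + 8·8·12 + 4·1·1 + 12·6·4 + 4·5·0 = 1082 ≡ 3.
  α_i^2 mod 13 = [4, 12, 1, 10, 12].
  S_2 = Σ v_i α_i^2 r_i = 11·4·1 + 8·12·12 + 4·1·1 + 12·10·4 + 4·12·0 = 1680 ≡ 3.
  S = (3, 3, 3) ≠ 0, so r is not a codeword (an error is present).
Step 3: locate the error. For a single error e at position i, S_ℓ = v_i·e·α_i^ℓ, so α_err = S_1/S_0.
  S_0^{−1} = 3^{−1} = 9 (mod 13), so α_err = 3·9 = 27 ≡ 1 = α_3. Error position i = 3.
  Consistency check: S_2/S_1 = 3·9 = 27 ≡ 1 = α_err ✓ (single-error assumption holds).
Step 4: error magnitude e = S_0/v_3 = S_0·∏_{j≠3}(α_3 − α_j) = 3·10 = 30 ≡ 4 (mod 13).
Step 5: correct position 3: c_3 = r_3 − e = 1 − 4 ≡ 10 (mod 13). Hence c = [1, 12, 10, 4, 0].
  Check: interpolating c through the α_i gives m(x) = 6 + 4·x (degree < 2) with m(α_i) = c_i for every i, so c is indeed a codeword.


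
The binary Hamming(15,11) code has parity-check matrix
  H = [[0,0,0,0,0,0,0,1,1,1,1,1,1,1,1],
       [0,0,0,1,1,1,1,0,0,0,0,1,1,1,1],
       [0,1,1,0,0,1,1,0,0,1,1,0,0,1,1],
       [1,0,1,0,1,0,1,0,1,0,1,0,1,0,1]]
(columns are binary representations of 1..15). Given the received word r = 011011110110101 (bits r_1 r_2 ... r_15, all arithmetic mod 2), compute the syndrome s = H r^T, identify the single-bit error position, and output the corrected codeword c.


s = (1, 1, 1, 0)^T, error position = 14, corrected codeword c = 011011110110111

Compute s = H r^T mod 2 one row at a time:
  s_1 = 1 + 0 + 1 + 1 + 0 + 1 + 0 + 1 = 5 ≡ 1 (mod 2).
  s_2 = 0 + 1 + 1 + 1 + 0 + 1 + 0 + 1 = 5 ≡ 1 (mod 2).
  s_3 = 1 + 1 + 1 + 1 + 1 + 1 + 0 + 1 = 7 ≡ 1 (mod 2).
  s_4 = 0 + 1 + 1 + 1 + 0 + 1 + 1 + 1 = 6 ≡ 0 (mod 2).
s = (1, 1, 1, 0)^T — this equals column 14 of H (binary 1110), so error is at position 14.
Correct: flip bit 14 of r = 011011110110101 to get c = 011011110110111.


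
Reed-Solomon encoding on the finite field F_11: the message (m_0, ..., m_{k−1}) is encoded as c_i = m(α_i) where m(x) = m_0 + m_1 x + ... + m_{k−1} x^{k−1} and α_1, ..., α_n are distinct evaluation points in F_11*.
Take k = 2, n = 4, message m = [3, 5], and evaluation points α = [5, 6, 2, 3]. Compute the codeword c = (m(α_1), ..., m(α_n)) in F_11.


c = [6, 0, 2, 7]

Message polynomial: m(x) = 3 + 5·x (mod 11).
For each evaluation point α_i, compute m(α_i) mod 11:
  α_1 = 5: Horner steps 5 → 6, so m(5) = 6.
  α_2 = 6: Horner steps 5 → 0, so m(6) = 0.
  α_3 = 2: Horner steps 5 → 2, so m(2) = 2.
  α_4 = 3: Horner steps 5 → 7, so m(3) = 7.
Codeword c = [6, 0, 2, 7] ∈ F_11^4.


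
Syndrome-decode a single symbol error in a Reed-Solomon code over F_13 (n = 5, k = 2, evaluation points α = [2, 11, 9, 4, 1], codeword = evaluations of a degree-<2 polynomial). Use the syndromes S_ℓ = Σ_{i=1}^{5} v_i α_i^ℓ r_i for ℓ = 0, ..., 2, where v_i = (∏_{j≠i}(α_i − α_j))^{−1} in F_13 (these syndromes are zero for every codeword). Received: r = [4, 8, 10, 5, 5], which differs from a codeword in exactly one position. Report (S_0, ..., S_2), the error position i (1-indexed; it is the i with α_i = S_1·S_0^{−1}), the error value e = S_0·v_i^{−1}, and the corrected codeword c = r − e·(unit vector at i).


S = (8, 6, 11), error at position 4, error magnitude e = 3, c = [4, 8, 10, 2, 5].

Step 1: column multipliers v_i = (∏_{j≠i}(α_i − α_j))^{−1} mod 13.
  i = 1 (α = 2): (2−11)(2−9)(2−4)(2−1) = (−9)·(−7)·(−2)·1 = −126 ≡ 4, so v_1 = 4^{−1} = 10 (mod 13).
  i = 2 (α = 11): (11−2)(11−9)(11−4)(11−1) = 9·2·7·10 = 1260 ≡ 12, so v_2 = 12^{−1} = 12 (mod 13).
  i = 3 (α = 9): (9−2)(9−11)(9−4)(9−1) = 7·(−2)·5·8 = −560 ≡ 12, so v_3 = 12^{−1} = 12 (mod 13).
  i = 4 (α = 4): (4−2)(4−11)(4−9)(4−1) = 2·(−7)·(−5)·3 = 210 ≡ 2, so v_4 = 2^{−1} = 7 (mod 13).
  i = 5 (α = 1): (1−2)(1−11)(1−9)(1−4) = (−1)·(−10)·(−8)·(−3) = 240 ≡ 6, so v_5 = 6^{−1} = 11 (mod 13).
  v = [10, 12, 12, 7, 11].
Step 2: syndromes of r = [4, 8, 10, 5, 5] (all sums mod 13).
  S_0 = Σ v_i r_i = 10·4 + 12·8 + 12·10 + 7·5 + 11·5 = 346 ≡ 8.
  S_1 = Σ v_i α_i r_i = 10·2·4 + 12·11·8 + 12·9·10 + 7·4·5 + 11·1·5 = 2411 ≡ 6.
  α_i^2 mod 13 = [4, 4, 3, 3, 1].
  S_2 = Σ v_i α_i^2 r_i = 10·4·4 + 12·4·8 + 12·3·10 + 7·3·5 + 11·1·5 = 1064 ≡ 11.
  S = (8, 6, 11) ≠ 0, so r is not a codeword (an error is present).
Step 3: locate the error. For a single error e at position i, S_ℓ = v_i·e·α_i^ℓ, so α_err = S_1/S_0.
  S_0^{−1} = 8^{−1} = 5 (mod 13), so α_err = 6·5 = 30 ≡ 4 = α_4. Error position i = 4.
  Consistency check: S_2/S_1 = 11·11 = 121 ≡ 4 = α_err ✓ (single-error assumption holds).
Step 4: error magnitude e = S_0/v_4 = S_0·∏_{j≠4}(α_4 − α_j) = 8·2 = 16 ≡ 3 (mod 13).
Step 5: correct position 4: c_4 = r_4 − e = 5 − 3 ≡ 2 (mod 13). Hence c = [4, 8, 10, 2, 5].
  Check: interpolating c through the α_i gives m(x) = 6 + 12·x (degree < 2) with m(α_i) = c_i for every i, so c is indeed a codeword.


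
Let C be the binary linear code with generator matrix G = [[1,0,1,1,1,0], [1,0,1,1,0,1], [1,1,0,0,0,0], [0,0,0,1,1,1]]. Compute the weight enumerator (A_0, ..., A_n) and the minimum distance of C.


Weight distribution: A_0 = 1, A_1 = 1, A_2 = 2, A_3 = 6, A_4 = 5, A_5 = 1. Minimum distance d = 1.

Enumerate all 2^4 = 16 messages m ∈ F_2^4.
For each, compute codeword c = mG in F_2^6, then tally its weight.
  m = 0000 → c = 000000, weight = 0.
  m = 1000 → c = 101110, weight = 4.
  m = 0100 → c = 101101, weight = 4.
  m = 1100 → c = 000011, weight = 2.
  m = 0010 → c = 110000, weight = 2.
  m = 1010 → c = 011110, weight = 4.
  m = 0110 → c = 011101, weight = 4.
  m = 1110 → c = 110011, weight = 4.
  m = 0001 → c = 000111, weight = 3.
  m = 1001 → c = 101001, weight = 3.
  m = 0101 → c = 101010, weight = 3.
  m = 1101 → c = 000100, weight = 1.
  m = 0011 → c = 110111, weight = 5.
  m = 1011 → c = 011001, weight = 3.
  m = 0111 → c = 011010, weight = 3.
  m = 1111 → c = 110100, weight = 3.
Tally weights:
  weight 0: 1 codewords.
  weight 1: 1 codewords.
  weight 2: 2 codewords.
  weight 3: 6 codewords.
  weight 4: 5 codewords.
  weight 5: 1 codewords.
Minimum distance d = smallest w > 0 with A_w > 0 = 1.
Sanity: Σ A_w = 16 = 2^4 = 16 ✓.


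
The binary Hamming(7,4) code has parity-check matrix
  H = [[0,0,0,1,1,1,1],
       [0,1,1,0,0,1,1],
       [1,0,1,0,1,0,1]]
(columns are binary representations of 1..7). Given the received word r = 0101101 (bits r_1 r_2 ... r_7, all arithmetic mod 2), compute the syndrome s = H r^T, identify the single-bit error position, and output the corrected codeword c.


s = (1, 0, 0)^T, error position = 4, corrected codeword c = 0100101

Compute s = H r^T mod 2 one row at a time:
  s_1 = 1 + 1 + 0 + 1 = 3 ≡ 1 (mod 2).
  s_2 = 1 + 0 + 0 + 1 = 2 ≡ 0 (mod 2).
  s_3 = 0 + 0 + 1 + 1 = 2 ≡ 0 (mod 2).
s = (1, 0, 0)^T — this equals column 4 of H (binary 100), so error is at position 4.
Correct: flip bit 4 of r = 0101101 to get c = 0100101.


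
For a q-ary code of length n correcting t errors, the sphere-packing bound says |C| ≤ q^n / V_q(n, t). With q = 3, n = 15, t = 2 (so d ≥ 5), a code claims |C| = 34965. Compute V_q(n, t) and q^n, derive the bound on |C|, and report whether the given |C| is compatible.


V_q(n, t) = 451, q^n = 14348907, Hamming bound = 31815, |C| = 34965 > bound (violated).

Step 1: Compute V_q(n, t) = Σ_{j=0}^2 C(n, j) (q−1)^j.
  j = 0: C(15,0)·(2)^0 = 1·1 = 1.
  j = 1: C(15,1)·(2)^1 = 15·2 = 30.
  j = 2: C(15,2)·(2)^2 = 105·4 = 420.
  V_q(n, t) = 1 + 30 + 420 = 451.
Step 2: q^n = 3^15 = 14348907.
Step 3: Hamming bound ⌊q^n / V_q(n,t)⌋ = ⌊14348907/451⌋ = 31815.
Step 4: Compare |C| = 34965 to 31815: violated.
The claimed |C| lies above the Hamming bound, so no 3-ary code of length 15 with d ≥ 5 can have 34965 codewords.


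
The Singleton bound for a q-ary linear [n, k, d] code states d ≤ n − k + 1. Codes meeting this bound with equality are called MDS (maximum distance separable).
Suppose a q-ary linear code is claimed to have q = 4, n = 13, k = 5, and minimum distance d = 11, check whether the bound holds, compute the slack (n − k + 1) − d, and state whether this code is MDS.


Singleton RHS = n − k + 1 = 9, slack = -2, bound violated (no such code; not MDS).

Singleton bound: d ≤ n − k + 1.
Here n = 13, k = 5, so n − k + 1 = 9.
Given d = 11, check d ≤ 9: NO.
Slack = (n − k + 1) − d = -2.
The slack is negative: d = 11 exceeds n − k + 1 = 9 by 2, so the Singleton bound is violated and no linear [13, 5, 11]_4 code can exist. In particular it is not MDS (MDS requires d = n − k + 1 exactly).
Description: the claimed parameters are [13, 5, 11]_4; such a code would be impossible (violates the Singleton bound).


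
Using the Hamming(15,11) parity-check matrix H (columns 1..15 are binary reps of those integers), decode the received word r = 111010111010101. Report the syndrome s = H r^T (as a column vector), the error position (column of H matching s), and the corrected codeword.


s = (1, 0, 1, 0)^T, error position = 10, corrected codeword c = 111010111110101

Compute s = H r^T mod 2 one row at a time:
  s_1 = 1 + 1 + 0 + 1 + 0 + 1 + 0 + 1 = 5 ≡ 1 (mod 2).
  s_2 = 0 + 1 + 0 + 1 + 0 + 1 + 0 + 1 = 4 ≡ 0 (mod 2).
  s_3 = 1 + 1 + 0 + 1 + 0 + 1 + 0 + 1 = 5 ≡ 1 (mod 2).
  s_4 = 1 + 1 + 1 + 1 + 1 + 1 + 1 + 1 = 8 ≡ 0 (mod 2).
s = (1, 0, 1, 0)^T — this equals column 10 of H (binary 1010), so error is at position 10.
Correct: flip bit 10 of r = 111010111010101 to get c = 111010111110101.


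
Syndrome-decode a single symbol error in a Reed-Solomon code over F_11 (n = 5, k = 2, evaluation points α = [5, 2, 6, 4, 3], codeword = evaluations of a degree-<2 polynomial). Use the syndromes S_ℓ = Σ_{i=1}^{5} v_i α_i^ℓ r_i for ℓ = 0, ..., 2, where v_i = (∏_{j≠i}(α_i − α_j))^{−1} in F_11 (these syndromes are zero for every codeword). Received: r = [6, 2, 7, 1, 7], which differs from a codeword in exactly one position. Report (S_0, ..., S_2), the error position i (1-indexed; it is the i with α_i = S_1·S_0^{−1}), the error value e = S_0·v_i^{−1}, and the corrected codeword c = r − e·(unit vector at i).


S = (9, 10, 5), error at position 3, error magnitude e = 7, c = [6, 2, 0, 1, 7].

Step 1: column multipliers v_i = (∏_{j≠i}(α_i − α_j))^{−1} mod 11.
  i = 1 (α = 5): (5−2)(5−6)(5−4)(5−3) = 3·(−1)·1·2 = −6 ≡ 5, so v_1 = 5^{−1} = 9 (mod 11).
  i = 2 (α = 2): (2−5)(2−6)(2−4)(2−3) = (−3)·(−4)·(−2)·(−1) = 24 ≡ 2, so v_2 = 2^{−1} = 6 (mod 11).
  i = 3 (α = 6): (6−5)(6−2)(6−4)(6−3) = 1·4·2·3 = 24 ≡ 2, so v_3 = 2^{−1} = 6 (mod 11).
  i = 4 (α = 4): (4−5)(4−2)(4−6)(4−3) = (−1)·2·(−2)·1 = 4 ≡ 4, so v_4 = 4^{−1} = 3 (mod 11).
  i = 5 (α = 3): (3−5)(3−2)(3−6)(3−4) = (−2)·1·(−3)·(−1) = −6 ≡ 5, so v_5 = 5^{−1} = 9 (mod 11).
  v = [9, 6, 6, 3, 9].
Step 2: syndromes of r = [6, 2, 7, 1, 7] (all sums mod 11).
  S_0 = Σ v_i r_i = 9·6 + 6·2 + 6·7 + 3·1 + 9·7 = 174 ≡ 9.
  S_1 = Σ v_i α_i r_i = 9·5·6 + 6·2·2 + 6·6·7 + 3·4·1 + 9·3·7 = 747 ≡ 10.
  α_i^2 mod 11 = [3, 4, 3, 5, 9].
  S_2 = Σ v_i α_i^2 r_i = 9·3·6 + 6·4·2 + 6·3·7 + 3·5·1 + 9·9·7 = 918 ≡ 5.
  S = (9, 10, 5) ≠ 0, so r is not a codeword (an error is present).
Step 3: locate the error. For a single error e at position i, S_ℓ = v_i·e·α_i^ℓ, so α_err = S_1/S_0.
  S_0^{−1} = 9^{−1} = 5 (mod 11), so α_err = 10·5 = 50 ≡ 6 = α_3. Error position i = 3.
  Consistency check: S_2/S_1 = 5·10 = 50 ≡ 6 = α_err ✓ (single-error assumption holds).
Step 4: error magnitude e = S_0/v_3 = S_0·∏_{j≠3}(α_3 − α_j) = 9·2 = 18 ≡ 7 (mod 11).
Step 5: correct position 3: c_3 = r_3 − e = 7 − 7 ≡ 0 (mod 11). Hence c = [6, 2, 0, 1, 7].
  Check: interpolating c through the α_i gives m(x) = 3 + 5·x (degree < 2) with m(α_i) = c_i for every i, so c is indeed a codeword.


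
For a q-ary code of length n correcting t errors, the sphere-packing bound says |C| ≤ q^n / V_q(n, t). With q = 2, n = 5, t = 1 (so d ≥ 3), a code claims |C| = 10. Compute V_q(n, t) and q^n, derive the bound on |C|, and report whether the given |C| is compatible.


V_q(n, t) = 6, q^n = 32, Hamming bound = 5, |C| = 10 > bound (violated).

Step 1: Compute V_q(n, t) = Σ_{j=0}^1 C(n, j) (q−1)^j.
  j = 0: C(5,0)·(1)^0 = 1·1 = 1.
  j = 1: C(5,1)·(1)^1 = 5·1 = 5.
  V_q(n, t) = 1 + 5 = 6.
Step 2: q^n = 2^5 = 32.
Step 3: Hamming bound ⌊q^n / V_q(n,t)⌋ = ⌊32/6⌋ = 5.
Step 4: Compare |C| = 10 to 5: violated.
The claimed |C| lies above the Hamming bound, so no 2-ary code of length 5 with d ≥ 3 can have 10 codewords.


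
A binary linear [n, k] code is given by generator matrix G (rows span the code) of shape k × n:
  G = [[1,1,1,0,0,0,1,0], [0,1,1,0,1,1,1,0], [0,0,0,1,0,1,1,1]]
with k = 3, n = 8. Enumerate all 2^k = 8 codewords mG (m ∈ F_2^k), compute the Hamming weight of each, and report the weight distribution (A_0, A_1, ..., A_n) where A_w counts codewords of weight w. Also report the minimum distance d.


Weight distribution: A_0 = 1, A_3 = 1, A_4 = 2, A_5 = 3, A_6 = 1. Minimum distance d = 3.

Enumerate all 2^3 = 8 messages m ∈ F_2^3.
For each, compute codeword c = mG in F_2^8, then tally its weight.
  m = 000 → c = 00000000, weight = 0.
  m = 100 → c = 11100010, weight = 4.
  m = 010 → c = 01101110, weight = 5.
  m = 110 → c = 10001100, weight = 3.
  m = 001 → c = 00010111, weight = 4.
  m = 101 → c = 11110101, weight = 6.
  m = 011 → c = 01111001, weight = 5.
  m = 111 → c = 10011011, weight = 5.
Tally weights:
  weight 0: 1 codewords.
  weight 3: 1 codewords.
  weight 4: 2 codewords.
  weight 5: 3 codewords.
  weight 6: 1 codewords.
Minimum distance d = smallest w > 0 with A_w > 0 = 3.
Sanity: Σ A_w = 8 = 2^3 = 8 ✓.


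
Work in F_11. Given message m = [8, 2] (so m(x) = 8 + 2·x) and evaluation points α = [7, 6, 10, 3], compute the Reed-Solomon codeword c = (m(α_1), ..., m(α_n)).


c = [0, 9, 6, 3]

Message polynomial: m(x) = 8 + 2·x (mod 11).
For each evaluation point α_i, compute m(α_i) mod 11:
  α_1 = 7: Horner steps 2 → 0, so m(7) = 0.
  α_2 = 6: Horner steps 2 → 9, so m(6) = 9.
  α_3 = 10: Horner steps 2 → 6, so m(10) = 6.
  α_4 = 3: Horner steps 2 → 3, so m(3) = 3.
Codeword c = [0, 9, 6, 3] ∈ F_11^4.


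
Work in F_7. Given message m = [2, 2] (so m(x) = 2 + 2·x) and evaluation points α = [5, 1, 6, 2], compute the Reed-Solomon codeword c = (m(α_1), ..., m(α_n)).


c = [5, 4, 0, 6]

Message polynomial: m(x) = 2 + 2·x (mod 7).
For each evaluation point α_i, compute m(α_i) mod 7:
  α_1 = 5: Horner steps 2 → 5, so m(5) = 5.
  α_2 = 1: Horner steps 2 → 4, so m(1) = 4.
  α_3 = 6: Horner steps 2 → 0, so m(6) = 0.
  α_4 = 2: Horner steps 2 → 6, so m(2) = 6.
Codeword c = [5, 4, 0, 6] ∈ F_7^4.


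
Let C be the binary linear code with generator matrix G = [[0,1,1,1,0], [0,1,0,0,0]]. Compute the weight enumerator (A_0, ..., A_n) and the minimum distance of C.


Weight distribution: A_0 = 1, A_1 = 1, A_2 = 1, A_3 = 1. Minimum distance d = 1.

Enumerate all 2^2 = 4 messages m ∈ F_2^2.
For each, compute codeword c = mG in F_2^5, then tally its weight.
  m = 00 → c = 00000, weight = 0.
  m = 10 → c = 01110, weight = 3.
  m = 01 → c = 01000, weight = 1.
  m = 11 → c = 00110, weight = 2.
Tally weights:
  weight 0: 1 codewords.
  weight 1: 1 codewords.
  weight 2: 1 codewords.
  weight 3: 1 codewords.
Minimum distance d = smallest w > 0 with A_w > 0 = 1.
Sanity: Σ A_w = 4 = 2^2 = 4 ✓.


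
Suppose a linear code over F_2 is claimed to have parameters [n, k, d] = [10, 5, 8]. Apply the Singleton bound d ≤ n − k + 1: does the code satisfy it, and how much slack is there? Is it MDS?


Singleton RHS = n − k + 1 = 6, slack = -2, bound violated (no such code; not MDS).

Singleton bound: d ≤ n − k + 1.
Here n = 10, k = 5, so n − k + 1 = 6.
Given d = 8, check d ≤ 6: NO.
Slack = (n − k + 1) − d = -2.
The slack is negative: d = 8 exceeds n − k + 1 = 6 by 2, so the Singleton bound is violated and no linear [10, 5, 8]_2 code can exist. In particular it is not MDS (MDS requires d = n − k + 1 exactly).
Description: the claimed parameters are [10, 5, 8]_2; such a code would be impossible (violates the Singleton bound).


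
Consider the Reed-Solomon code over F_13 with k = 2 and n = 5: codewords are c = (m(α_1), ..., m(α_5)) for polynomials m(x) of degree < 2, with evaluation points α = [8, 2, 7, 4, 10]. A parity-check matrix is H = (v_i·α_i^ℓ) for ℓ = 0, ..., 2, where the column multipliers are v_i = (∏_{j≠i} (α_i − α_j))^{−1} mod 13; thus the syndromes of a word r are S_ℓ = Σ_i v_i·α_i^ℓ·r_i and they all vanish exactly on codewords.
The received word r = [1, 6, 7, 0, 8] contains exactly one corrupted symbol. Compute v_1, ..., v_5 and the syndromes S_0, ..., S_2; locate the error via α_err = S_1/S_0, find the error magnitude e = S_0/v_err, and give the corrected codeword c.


S = (7, 10, 5), error at position 3, error magnitude e = 3, c = [1, 6, 4, 0, 8].

Step 1: column multipliers v_i = (∏_{j≠i}(α_i − α_j))^{−1} mod 13.
  i = 1 (α = 8): (8−2)(8−7)(8−4)(8−10) = 6·1·4·(−2) = −48 ≡ 4, so v_1 = 4^{−1} = 10 (mod 13).
  i = 2 (α = 2): (2−8)(2−7)(2−4)(2−10) = (−6)·(−5)·(−2)·(−8) = 480 ≡ 12, so v_2 = 12^{−1} = 12 (mod 13).
  i = 3 (α = 7): (7−8)(7−2)(7−4)(7−10) = (−1)·5·3·(−3) = 45 ≡ 6, so v_3 = 6^{−1} = 11 (mod 13).
  i = 4 (α = 4): (4−8)(4−2)(4−7)(4−10) = (−4)·2·(−3)·(−6) = −144 ≡ 12, so v_4 = 12^{−1} = 12 (mod 13).
  i = 5 (α = 10): (10−8)(10−2)(10−7)(10−4) = 2·8·3·6 = 288 ≡ 2, so v_5 = 2^{−1} = 7 (mod 13).
  v = [10, 12, 11, 12, 7].
Step 2: syndromes of r = [1, 6, 7, 0, 8] (all sums mod 13).
  S_0 = Σ v_i r_i = 10·1 + 12·6 + 11·7 + 12·0 + 7·8 = 215 ≡ 7.
  S_1 = Σ v_i α_i r_i = 10·8·1 + 12·2·6 + 11·7·7 + 12·4·0 + 7·10·8 = 1323 ≡ 10.
  α_i^2 mod 13 = [12, 4, 10, 3, 9].
  S_2 = Σ v_i α_i^2 r_i = 10·12·1 + 12·4·6 + 11·10·7 + 12·3·0 + 7·9·8 = 1682 ≡ 5.
  S = (7, 10, 5) ≠ 0, so r is not a codeword (an error is present).
Step 3: locate the error. For a single error e at position i, S_ℓ = v_i·e·α_i^ℓ, so α_err = S_1/S_0.
  S_0^{−1} = 7^{−1} = 2 (mod 13), so α_err = 10·2 = 20 ≡ 7 = α_3. Error position i = 3.
  Consistency check: S_2/S_1 = 5·4 = 20 ≡ 7 = α_err ✓ (single-error assumption holds).
Step 4: error magnitude e = S_0/v_3 = S_0·∏_{j≠3}(α_3 − α_j) = 7·6 = 42 ≡ 3 (mod 13).
Step 5: correct position 3: c_3 = r_3 − e = 7 − 3 ≡ 4 (mod 13). Hence c = [1, 6, 4, 0, 8].
  Check: interpolating c through the α_i gives m(x) = 12 + 10·x (degree < 2) with m(α_i) = c_i for every i, so c is indeed a codeword.


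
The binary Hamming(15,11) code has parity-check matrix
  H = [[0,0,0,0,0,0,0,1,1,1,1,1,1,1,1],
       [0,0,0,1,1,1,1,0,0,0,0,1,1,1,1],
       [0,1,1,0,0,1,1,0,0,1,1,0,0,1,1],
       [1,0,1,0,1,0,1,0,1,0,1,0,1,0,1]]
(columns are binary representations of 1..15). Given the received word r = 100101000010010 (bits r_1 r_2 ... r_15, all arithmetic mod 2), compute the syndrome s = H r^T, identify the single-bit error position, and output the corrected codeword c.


s = (0, 1, 1, 0)^T, error position = 6, corrected codeword c = 100100000010010

Compute s = H r^T mod 2 one row at a time:
  s_1 = 0 + 0 + 0 + 1 + 0 + 0 + 1 + 0 = 2 ≡ 0 (mod 2).
  s_2 = 1 + 0 + 1 + 0 + 0 + 0 + 1 + 0 = 3 ≡ 1 (mod 2).
  s_3 = 0 + 0 + 1 + 0 + 0 + 1 + 1 + 0 = 3 ≡ 1 (mod 2).
  s_4 = 1 + 0 + 0 + 0 + 0 + 1 + 0 + 0 = 2 ≡ 0 (mod 2).
s = (0, 1, 1, 0)^T — this equals column 6 of H (binary 0110), so error is at position 6.
Correct: flip bit 6 of r = 100101000010010 to get c = 100100000010010.


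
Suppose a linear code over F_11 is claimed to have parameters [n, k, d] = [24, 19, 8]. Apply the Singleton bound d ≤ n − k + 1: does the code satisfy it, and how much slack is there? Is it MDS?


Singleton RHS = n − k + 1 = 6, slack = -2, bound violated (no such code; not MDS).

Singleton bound: d ≤ n − k + 1.
Here n = 24, k = 19, so n − k + 1 = 6.
Given d = 8, check d ≤ 6: NO.
Slack = (n − k + 1) − d = -2.
The slack is negative: d = 8 exceeds n − k + 1 = 6 by 2, so the Singleton bound is violated and no linear [24, 19, 8]_11 code can exist. In particular it is not MDS (MDS requires d = n − k + 1 exactly).
Description: the claimed parameters are [24, 19, 8]_11; such a code would be impossible (violates the Singleton bound).


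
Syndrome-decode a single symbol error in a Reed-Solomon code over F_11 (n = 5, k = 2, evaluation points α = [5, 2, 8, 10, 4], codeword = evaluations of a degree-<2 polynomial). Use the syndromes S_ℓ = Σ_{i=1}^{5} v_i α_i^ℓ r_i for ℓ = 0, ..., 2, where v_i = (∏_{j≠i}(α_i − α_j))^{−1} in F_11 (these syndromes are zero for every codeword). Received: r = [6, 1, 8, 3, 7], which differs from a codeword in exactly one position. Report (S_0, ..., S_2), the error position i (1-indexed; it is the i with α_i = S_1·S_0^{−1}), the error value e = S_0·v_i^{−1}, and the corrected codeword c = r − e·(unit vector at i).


S = (7, 2, 10), error at position 1, error magnitude e = 7, c = [10, 1, 8, 3, 7].

Step 1: column multipliers v_i = (∏_{j≠i}(α_i − α_j))^{−1} mod 11.
  i = 1 (α = 5): (5−2)(5−8)(5−10)(5−4) = 3·(−3)·(−5)·1 = 45 ≡ 1, so v_1 = 1^{−1} = 1 (mod 11).
  i = 2 (α = 2): (2−5)(2−8)(2−10)(2−4) = (−3)·(−6)·(−8)·(−2) = 288 ≡ 2, so v_2 = 2^{−1} = 6 (mod 11).
  i = 3 (α = 8): (8−5)(8−2)(8−10)(8−4) = 3·6·(−2)·4 = −144 ≡ 10, so v_3 = 10^{−1} = 10 (mod 11).
  i = 4 (α = 10): (10−5)(10−2)(10−8)(10−4) = 5·8·2·6 = 480 ≡ 7, so v_4 = 7^{−1} = 8 (mod 11).
  i = 5 (α = 4): (4−5)(4−2)(4−8)(4−10) = (−1)·2·(−4)·(−6) = −48 ≡ 7, so v_5 = 7^{−1} = 8 (mod 11).
  v = [1, 6, 10, 8, 8].
Step 2: syndromes of r = [6, 1, 8, 3, 7] (all sums mod 11).
  S_0 = Σ v_i r_i = 1·6 + 6·1 + 10·8 + 8·3 + 8·7 = 172 ≡ 7.
  S_1 = Σ v_i α_i r_i = 1·5·6 + 6·2·1 + 10·8·8 + 8·10·3 + 8·4·7 = 1146 ≡ 2.
  α_i^2 mod 11 = [3, 4, 9, 1, 5].
  S_2 = Σ v_i α_i^2 r_i = 1·3·6 + 6·4·1 + 10·9·8 + 8·1·3 + 8·5·7 = 1066 ≡ 10.
  S = (7, 2, 10) ≠ 0, so r is not a codeword (an error is present).
Step 3: locate the error. For a single error e at position i, S_ℓ = v_i·e·α_i^ℓ, so α_err = S_1/S_0.
  S_0^{−1} = 7^{−1} = 8 (mod 11), so α_err = 2·8 = 16 ≡ 5 = α_1. Error position i = 1.
  Consistency check: S_2/S_1 = 10·6 = 60 ≡ 5 = α_err ✓ (single-error assumption holds).
Step 4: error magnitude e = S_0/v_1 = S_0·∏_{j≠1}(α_1 − α_j) = 7·1 = 7 ≡ 7 (mod 11).
Step 5: correct position 1: c_1 = r_1 − e = 6 − 7 ≡ 10 (mod 11). Hence c = [10, 1, 8, 3, 7].
  Check: interpolating c through the α_i gives m(x) = 6 + 3·x (degree < 2) with m(α_i) = c_i for every i, so c is indeed a codeword.


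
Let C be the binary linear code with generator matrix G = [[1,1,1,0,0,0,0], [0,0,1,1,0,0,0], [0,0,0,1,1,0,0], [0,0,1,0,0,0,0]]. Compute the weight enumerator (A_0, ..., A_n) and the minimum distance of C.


Weight distribution: A_0 = 1, A_1 = 3, A_2 = 4, A_3 = 4, A_4 = 3, A_5 = 1. Minimum distance d = 1.

Enumerate all 2^4 = 16 messages m ∈ F_2^4.
For each, compute codeword c = mG in F_2^7, then tally its weight.
  m = 0000 → c = 0000000, weight = 0.
  m = 1000 → c = 1110000, weight = 3.
  m = 0100 → c = 0011000, weight = 2.
  m = 1100 → c = 1101000, weight = 3.
  m = 0010 → c = 0001100, weight = 2.
  m = 1010 → c = 1111100, weight = 5.
  m = 0110 → c = 0010100, weight = 2.
  m = 1110 → c = 1100100, weight = 3.
  m = 0001 → c = 0010000, weight = 1.
  m = 1001 → c = 1100000, weight = 2.
  m = 0101 → c = 0001000, weight = 1.
  m = 1101 → c = 1111000, weight = 4.
  m = 0011 → c = 0011100, weight = 3.
  m = 1011 → c = 1101100, weight = 4.
  m = 0111 → c = 0000100, weight = 1.
  m = 1111 → c = 1110100, weight = 4.
Tally weights:
  weight 0: 1 codewords.
  weight 1: 3 codewords.
  weight 2: 4 codewords.
  weight 3: 4 codewords.
  weight 4: 3 codewords.
  weight 5: 1 codewords.
Minimum distance d = smallest w > 0 with A_w > 0 = 1.
Sanity: Σ A_w = 16 = 2^4 = 16 ✓.


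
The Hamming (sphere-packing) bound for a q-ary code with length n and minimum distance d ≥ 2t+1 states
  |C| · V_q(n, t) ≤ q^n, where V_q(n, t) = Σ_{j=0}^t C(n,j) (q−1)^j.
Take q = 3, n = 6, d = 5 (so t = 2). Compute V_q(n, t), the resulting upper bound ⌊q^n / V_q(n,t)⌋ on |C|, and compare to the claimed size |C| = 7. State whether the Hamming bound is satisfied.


V_q(n, t) = 73, q^n = 729, Hamming bound = 9, |C| = 7 ≤ bound (satisfied).

Step 1: Compute V_q(n, t) = Σ_{j=0}^2 C(n, j) (q−1)^j.
  j = 0: C(6,0)·(2)^0 = 1·1 = 1.
  j = 1: C(6,1)·(2)^1 = 6·2 = 12.
  j = 2: C(6,2)·(2)^2 = 15·4 = 60.
  V_q(n, t) = 1 + 12 + 60 = 73.
Step 2: q^n = 3^6 = 729.
Step 3: Hamming bound ⌊q^n / V_q(n,t)⌋ = ⌊729/73⌋ = 9.
Step 4: Compare |C| = 7 to 9: satisfied.
The claimed |C| lies below the Hamming bound.


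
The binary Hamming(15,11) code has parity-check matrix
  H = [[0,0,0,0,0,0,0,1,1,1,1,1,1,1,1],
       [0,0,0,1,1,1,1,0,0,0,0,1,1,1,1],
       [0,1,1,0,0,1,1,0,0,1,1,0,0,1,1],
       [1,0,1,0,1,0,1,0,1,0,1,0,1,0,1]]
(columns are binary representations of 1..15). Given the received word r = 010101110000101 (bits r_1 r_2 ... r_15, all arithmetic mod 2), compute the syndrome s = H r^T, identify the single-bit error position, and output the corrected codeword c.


s = (1, 1, 0, 1)^T, error position = 13, corrected codeword c = 010101110000001

Compute s = H r^T mod 2 one row at a time:
  s_1 = 1 + 0 + 0 + 0 + 0 + 1 + 0 + 1 = 3 ≡ 1 (mod 2).
  s_2 = 1 + 0 + 1 + 1 + 0 + 1 + 0 + 1 = 5 ≡ 1 (mod 2).
  s_3 = 1 + 0 + 1 + 1 + 0 + 0 + 0 + 1 = 4 ≡ 0 (mod 2).
  s_4 = 0 + 0 + 0 + 1 + 0 + 0 + 1 + 1 = 3 ≡ 1 (mod 2).
s = (1, 1, 0, 1)^T — this equals column 13 of H (binary 1101), so error is at position 13.
Correct: flip bit 13 of r = 010101110000101 to get c = 010101110000001.


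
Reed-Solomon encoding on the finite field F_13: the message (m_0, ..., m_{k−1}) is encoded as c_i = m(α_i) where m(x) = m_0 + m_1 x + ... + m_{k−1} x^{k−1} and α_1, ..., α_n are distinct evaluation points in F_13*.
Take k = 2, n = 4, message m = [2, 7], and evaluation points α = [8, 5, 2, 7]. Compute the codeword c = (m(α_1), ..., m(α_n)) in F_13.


c = [6, 11, 3, 12]

Message polynomial: m(x) = 2 + 7·x (mod 13).
For each evaluation point α_i, compute m(α_i) mod 13:
  α_1 = 8: Horner steps 7 → 6, so m(8) = 6.
  α_2 = 5: Horner steps 7 → 11, so m(5) = 11.
  α_3 = 2: Horner steps 7 → 3, so m(2) = 3.
  α_4 = 7: Horner steps 7 → 12, so m(7) = 12.
Codeword c = [6, 11, 3, 12] ∈ F_13^4.


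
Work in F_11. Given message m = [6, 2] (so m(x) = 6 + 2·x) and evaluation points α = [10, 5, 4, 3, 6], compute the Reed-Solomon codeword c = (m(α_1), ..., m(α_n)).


c = [4, 5, 3, 1, 7]

Message polynomial: m(x) = 6 + 2·x (mod 11).
For each evaluation point α_i, compute m(α_i) mod 11:
  α_1 = 10: Horner steps 2 → 4, so m(10) = 4.
  α_2 = 5: Horner steps 2 → 5, so m(5) = 5.
  α_3 = 4: Horner steps 2 → 3, so m(4) = 3.
  α_4 = 3: Horner steps 2 → 1, so m(3) = 1.
  α_5 = 6: Horner steps 2 → 7, so m(6) = 7.
Codeword c = [4, 5, 3, 1, 7] ∈ F_11^5.


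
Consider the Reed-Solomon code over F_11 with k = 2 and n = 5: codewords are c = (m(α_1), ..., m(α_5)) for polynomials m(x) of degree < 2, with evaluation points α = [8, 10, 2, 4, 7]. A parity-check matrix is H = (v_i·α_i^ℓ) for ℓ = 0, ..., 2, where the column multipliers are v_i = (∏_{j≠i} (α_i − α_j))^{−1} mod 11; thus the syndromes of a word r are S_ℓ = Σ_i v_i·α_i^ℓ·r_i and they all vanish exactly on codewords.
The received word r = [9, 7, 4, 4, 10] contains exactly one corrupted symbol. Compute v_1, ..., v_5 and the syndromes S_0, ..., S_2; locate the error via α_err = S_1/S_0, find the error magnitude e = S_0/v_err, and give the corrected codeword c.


S = (9, 3, 1), error at position 4, error magnitude e = 2, c = [9, 7, 4, 2, 10].

Step 1: column multipliers v_i = (∏_{j≠i}(α_i − α_j))^{−1} mod 11.
  i = 1 (α = 8): (8−10)(8−2)(8−4)(8−7) = (−2)·6·4·1 = −48 ≡ 7, so v_1 = 7^{−1} = 8 (mod 11).
  i = 2 (α = 10): (10−8)(10−2)(10−4)(10−7) = 2·8·6·3 = 288 ≡ 2, so v_2 = 2^{−1} = 6 (mod 11).
  i = 3 (α = 2): (2−8)(2−10)(2−4)(2−7) = (−6)·(−8)·(−2)·(−5) = 480 ≡ 7, so v_3 = 7^{−1} = 8 (mod 11).
  i = 4 (α = 4): (4−8)(4−10)(4−2)(4−7) = (−4)·(−6)·2·(−3) = −144 ≡ 10, so v_4 = 10^{−1} = 10 (mod 11).
  i = 5 (α = 7): (7−8)(7−10)(7−2)(7−4) = (−1)·(−3)·5·3 = 45 ≡ 1, so v_5 = 1^{−1} = 1 (mod 11).
  v = [8, 6, 8, 10, 1].
Step 2: syndromes of r = [9, 7, 4, 4, 10] (all sums mod 11).
  S_0 = Σ v_i r_i = 8·9 + 6·7 + 8·4 + 10·4 + 1·10 = 196 ≡ 9.
  S_1 = Σ v_i α_i r_i = 8·8·9 + 6·10·7 + 8·2·4 + 10·4·4 + 1·7·10 = 1290 ≡ 3.
  α_i^2 mod 11 = [9, 1, 4, 5, 5].
  S_2 = Σ v_i α_i^2 r_i = 8·9·9 + 6·1·7 + 8·4·4 + 10·5·4 + 1·5·10 = 1068 ≡ 1.
  S = (9, 3, 1) ≠ 0, so r is not a codeword (an error is present).
Step 3: locate the error. For a single error e at position i, S_ℓ = v_i·e·α_i^ℓ, so α_err = S_1/S_0.
  S_0^{−1} = 9^{−1} = 5 (mod 11), so α_err = 3·5 = 15 ≡ 4 = α_4. Error position i = 4.
  Consistency check: S_2/S_1 = 1·4 = 4 ≡ 4 = α_err ✓ (single-error assumption holds).
Step 4: error magnitude e = S_0/v_4 = S_0·∏_{j≠4}(α_4 − α_j) = 9·10 = 90 ≡ 2 (mod 11).
Step 5: correct position 4: c_4 = r_4 − e = 4 − 2 ≡ 2 (mod 11). Hence c = [9, 7, 4, 2, 10].
  Check: interpolating c through the α_i gives m(x) = 6 + 10·x (degree < 2) with m(α_i) = c_i for every i, so c is indeed a codeword.


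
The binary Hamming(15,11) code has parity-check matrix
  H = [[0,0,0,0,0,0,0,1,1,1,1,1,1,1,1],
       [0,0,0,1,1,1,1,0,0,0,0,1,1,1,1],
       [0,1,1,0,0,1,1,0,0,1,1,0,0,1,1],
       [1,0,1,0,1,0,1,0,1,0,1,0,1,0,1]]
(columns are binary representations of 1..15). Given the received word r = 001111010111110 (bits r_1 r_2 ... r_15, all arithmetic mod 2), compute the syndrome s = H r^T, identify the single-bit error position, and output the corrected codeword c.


s = (0, 0, 1, 0)^T, error position = 2, corrected codeword c = 011111010111110

Compute s = H r^T mod 2 one row at a time:
  s_1 = 1 + 0 + 1 + 1 + 1 + 1 + 1 + 0 = 6 ≡ 0 (mod 2).
  s_2 = 1 + 1 + 1 + 0 + 1 + 1 + 1 + 0 = 6 ≡ 0 (mod 2).
  s_3 = 0 + 1 + 1 + 0 + 1 + 1 + 1 + 0 = 5 ≡ 1 (mod 2).
  s_4 = 0 + 1 + 1 + 0 + 0 + 1 + 1 + 0 = 4 ≡ 0 (mod 2).
s = (0, 0, 1, 0)^T — this equals column 2 of H (binary 0010), so error is at position 2.
Correct: flip bit 2 of r = 001111010111110 to get c = 011111010111110.
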